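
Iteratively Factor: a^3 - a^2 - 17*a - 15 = (a + 3)*(a^2 - 4*a - 5) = (a - 5)*(a + 3)*(a + 1)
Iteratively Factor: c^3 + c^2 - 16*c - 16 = (c + 4)*(c^2 - 3*c - 4) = (c - 4)*(c + 4)*(c + 1)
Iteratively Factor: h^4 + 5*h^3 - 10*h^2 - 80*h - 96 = (h - 4)*(h^3 + 9*h^2 + 26*h + 24) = (h - 4)*(h + 2)*(h^2 + 7*h + 12) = (h - 4)*(h + 2)*(h + 3)*(h + 4)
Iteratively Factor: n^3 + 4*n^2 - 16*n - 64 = (n - 4)*(n^2 + 8*n + 16) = (n - 4)*(n + 4)*(n + 4)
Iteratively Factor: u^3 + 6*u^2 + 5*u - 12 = (u + 3)*(u^2 + 3*u - 4) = (u - 1)*(u + 3)*(u + 4)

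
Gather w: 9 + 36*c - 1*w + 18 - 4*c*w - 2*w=36*c + w*(-4*c - 3) + 27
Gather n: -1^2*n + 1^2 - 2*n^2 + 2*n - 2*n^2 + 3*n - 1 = -4*n^2 + 4*n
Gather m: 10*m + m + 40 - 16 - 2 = 11*m + 22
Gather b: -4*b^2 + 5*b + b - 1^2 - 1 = -4*b^2 + 6*b - 2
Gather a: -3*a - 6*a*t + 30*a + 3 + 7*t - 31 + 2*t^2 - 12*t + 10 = a*(27 - 6*t) + 2*t^2 - 5*t - 18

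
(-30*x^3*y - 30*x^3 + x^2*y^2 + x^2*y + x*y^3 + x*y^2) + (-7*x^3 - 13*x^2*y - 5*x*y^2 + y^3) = -30*x^3*y - 37*x^3 + x^2*y^2 - 12*x^2*y + x*y^3 - 4*x*y^2 + y^3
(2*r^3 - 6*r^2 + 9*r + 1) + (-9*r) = 2*r^3 - 6*r^2 + 1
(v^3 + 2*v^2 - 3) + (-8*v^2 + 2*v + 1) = v^3 - 6*v^2 + 2*v - 2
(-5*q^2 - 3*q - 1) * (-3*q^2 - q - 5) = 15*q^4 + 14*q^3 + 31*q^2 + 16*q + 5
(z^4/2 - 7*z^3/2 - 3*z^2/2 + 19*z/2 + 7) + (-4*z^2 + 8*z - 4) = z^4/2 - 7*z^3/2 - 11*z^2/2 + 35*z/2 + 3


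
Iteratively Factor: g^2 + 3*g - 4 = (g - 1)*(g + 4)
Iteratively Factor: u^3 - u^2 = (u - 1)*(u^2) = u*(u - 1)*(u)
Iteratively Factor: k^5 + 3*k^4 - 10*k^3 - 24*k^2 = (k)*(k^4 + 3*k^3 - 10*k^2 - 24*k) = k*(k + 4)*(k^3 - k^2 - 6*k) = k^2*(k + 4)*(k^2 - k - 6) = k^2*(k - 3)*(k + 4)*(k + 2)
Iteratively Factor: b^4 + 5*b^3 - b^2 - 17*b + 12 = (b - 1)*(b^3 + 6*b^2 + 5*b - 12) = (b - 1)*(b + 4)*(b^2 + 2*b - 3) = (b - 1)^2*(b + 4)*(b + 3)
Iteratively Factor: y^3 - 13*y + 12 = (y - 3)*(y^2 + 3*y - 4) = (y - 3)*(y - 1)*(y + 4)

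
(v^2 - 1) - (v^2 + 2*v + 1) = -2*v - 2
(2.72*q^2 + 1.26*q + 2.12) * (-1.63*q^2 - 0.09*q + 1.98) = -4.4336*q^4 - 2.2986*q^3 + 1.8166*q^2 + 2.304*q + 4.1976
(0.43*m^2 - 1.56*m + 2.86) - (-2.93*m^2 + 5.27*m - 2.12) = 3.36*m^2 - 6.83*m + 4.98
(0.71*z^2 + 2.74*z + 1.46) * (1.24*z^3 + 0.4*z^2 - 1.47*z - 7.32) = 0.8804*z^5 + 3.6816*z^4 + 1.8627*z^3 - 8.641*z^2 - 22.203*z - 10.6872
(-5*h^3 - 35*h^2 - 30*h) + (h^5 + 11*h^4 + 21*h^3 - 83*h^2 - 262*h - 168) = h^5 + 11*h^4 + 16*h^3 - 118*h^2 - 292*h - 168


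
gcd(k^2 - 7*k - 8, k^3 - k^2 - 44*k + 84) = 1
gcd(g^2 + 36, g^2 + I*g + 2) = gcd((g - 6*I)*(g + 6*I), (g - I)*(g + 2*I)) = 1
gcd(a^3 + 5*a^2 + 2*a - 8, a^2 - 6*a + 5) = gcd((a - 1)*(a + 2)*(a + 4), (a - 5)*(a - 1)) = a - 1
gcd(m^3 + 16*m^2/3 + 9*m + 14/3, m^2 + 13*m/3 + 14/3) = m^2 + 13*m/3 + 14/3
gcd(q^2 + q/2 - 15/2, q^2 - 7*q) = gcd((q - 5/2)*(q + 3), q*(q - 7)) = 1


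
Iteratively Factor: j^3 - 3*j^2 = (j)*(j^2 - 3*j) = j^2*(j - 3)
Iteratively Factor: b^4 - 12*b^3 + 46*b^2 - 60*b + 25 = (b - 1)*(b^3 - 11*b^2 + 35*b - 25) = (b - 5)*(b - 1)*(b^2 - 6*b + 5) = (b - 5)*(b - 1)^2*(b - 5)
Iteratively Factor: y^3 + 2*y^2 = (y + 2)*(y^2) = y*(y + 2)*(y)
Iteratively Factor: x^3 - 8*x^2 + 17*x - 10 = (x - 2)*(x^2 - 6*x + 5) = (x - 5)*(x - 2)*(x - 1)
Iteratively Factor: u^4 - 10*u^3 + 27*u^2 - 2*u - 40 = (u - 2)*(u^3 - 8*u^2 + 11*u + 20) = (u - 2)*(u + 1)*(u^2 - 9*u + 20) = (u - 5)*(u - 2)*(u + 1)*(u - 4)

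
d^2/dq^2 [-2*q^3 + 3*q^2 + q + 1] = 6 - 12*q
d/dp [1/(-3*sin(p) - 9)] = cos(p)/(3*(sin(p) + 3)^2)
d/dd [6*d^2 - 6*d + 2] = 12*d - 6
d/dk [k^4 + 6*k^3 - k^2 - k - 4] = 4*k^3 + 18*k^2 - 2*k - 1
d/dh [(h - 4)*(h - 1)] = 2*h - 5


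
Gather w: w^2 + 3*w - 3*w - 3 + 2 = w^2 - 1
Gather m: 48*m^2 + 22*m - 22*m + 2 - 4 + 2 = 48*m^2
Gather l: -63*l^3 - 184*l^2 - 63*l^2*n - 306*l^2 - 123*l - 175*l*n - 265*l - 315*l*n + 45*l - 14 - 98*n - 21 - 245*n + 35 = -63*l^3 + l^2*(-63*n - 490) + l*(-490*n - 343) - 343*n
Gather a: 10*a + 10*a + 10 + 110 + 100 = 20*a + 220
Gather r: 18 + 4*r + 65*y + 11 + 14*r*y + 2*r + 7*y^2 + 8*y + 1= r*(14*y + 6) + 7*y^2 + 73*y + 30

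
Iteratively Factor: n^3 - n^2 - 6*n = (n - 3)*(n^2 + 2*n) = n*(n - 3)*(n + 2)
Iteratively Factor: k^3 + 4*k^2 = (k)*(k^2 + 4*k) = k*(k + 4)*(k)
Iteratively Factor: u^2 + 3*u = (u)*(u + 3)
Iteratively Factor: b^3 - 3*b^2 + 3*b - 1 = (b - 1)*(b^2 - 2*b + 1) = (b - 1)^2*(b - 1)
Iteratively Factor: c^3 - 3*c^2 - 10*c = (c)*(c^2 - 3*c - 10) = c*(c + 2)*(c - 5)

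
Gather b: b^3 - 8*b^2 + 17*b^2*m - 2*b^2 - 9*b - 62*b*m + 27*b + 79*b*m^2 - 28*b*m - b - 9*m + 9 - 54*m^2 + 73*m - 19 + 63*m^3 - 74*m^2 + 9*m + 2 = b^3 + b^2*(17*m - 10) + b*(79*m^2 - 90*m + 17) + 63*m^3 - 128*m^2 + 73*m - 8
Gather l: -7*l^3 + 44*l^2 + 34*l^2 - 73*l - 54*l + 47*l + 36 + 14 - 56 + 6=-7*l^3 + 78*l^2 - 80*l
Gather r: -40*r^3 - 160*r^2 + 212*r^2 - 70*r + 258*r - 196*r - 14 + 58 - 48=-40*r^3 + 52*r^2 - 8*r - 4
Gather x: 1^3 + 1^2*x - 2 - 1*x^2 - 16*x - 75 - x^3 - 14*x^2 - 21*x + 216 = -x^3 - 15*x^2 - 36*x + 140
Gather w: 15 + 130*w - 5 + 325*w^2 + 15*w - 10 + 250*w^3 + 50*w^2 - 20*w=250*w^3 + 375*w^2 + 125*w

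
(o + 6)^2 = o^2 + 12*o + 36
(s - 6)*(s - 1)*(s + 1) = s^3 - 6*s^2 - s + 6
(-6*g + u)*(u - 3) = -6*g*u + 18*g + u^2 - 3*u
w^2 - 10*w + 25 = (w - 5)^2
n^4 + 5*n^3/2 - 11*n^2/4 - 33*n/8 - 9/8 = (n - 3/2)*(n + 1/2)^2*(n + 3)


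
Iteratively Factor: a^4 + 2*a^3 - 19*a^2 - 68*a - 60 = (a + 3)*(a^3 - a^2 - 16*a - 20) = (a + 2)*(a + 3)*(a^2 - 3*a - 10) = (a - 5)*(a + 2)*(a + 3)*(a + 2)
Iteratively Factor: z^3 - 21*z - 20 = (z - 5)*(z^2 + 5*z + 4) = (z - 5)*(z + 4)*(z + 1)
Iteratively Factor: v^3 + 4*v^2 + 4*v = (v + 2)*(v^2 + 2*v) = (v + 2)^2*(v)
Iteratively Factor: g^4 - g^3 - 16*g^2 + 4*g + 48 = (g + 2)*(g^3 - 3*g^2 - 10*g + 24) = (g + 2)*(g + 3)*(g^2 - 6*g + 8) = (g - 4)*(g + 2)*(g + 3)*(g - 2)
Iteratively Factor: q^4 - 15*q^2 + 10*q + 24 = (q + 4)*(q^3 - 4*q^2 + q + 6) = (q + 1)*(q + 4)*(q^2 - 5*q + 6) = (q - 2)*(q + 1)*(q + 4)*(q - 3)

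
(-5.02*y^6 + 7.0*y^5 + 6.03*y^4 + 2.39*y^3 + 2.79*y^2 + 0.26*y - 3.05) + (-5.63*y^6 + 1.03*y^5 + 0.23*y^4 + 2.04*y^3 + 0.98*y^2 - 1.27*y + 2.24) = -10.65*y^6 + 8.03*y^5 + 6.26*y^4 + 4.43*y^3 + 3.77*y^2 - 1.01*y - 0.81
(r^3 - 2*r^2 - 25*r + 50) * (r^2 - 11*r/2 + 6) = r^5 - 15*r^4/2 - 8*r^3 + 351*r^2/2 - 425*r + 300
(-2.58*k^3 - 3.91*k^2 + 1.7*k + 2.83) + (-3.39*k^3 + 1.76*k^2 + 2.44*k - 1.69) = -5.97*k^3 - 2.15*k^2 + 4.14*k + 1.14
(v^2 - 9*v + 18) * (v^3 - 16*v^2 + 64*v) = v^5 - 25*v^4 + 226*v^3 - 864*v^2 + 1152*v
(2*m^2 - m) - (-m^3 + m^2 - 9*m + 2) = m^3 + m^2 + 8*m - 2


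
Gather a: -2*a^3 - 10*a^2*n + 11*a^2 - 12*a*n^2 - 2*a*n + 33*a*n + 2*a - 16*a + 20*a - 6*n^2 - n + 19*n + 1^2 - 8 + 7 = -2*a^3 + a^2*(11 - 10*n) + a*(-12*n^2 + 31*n + 6) - 6*n^2 + 18*n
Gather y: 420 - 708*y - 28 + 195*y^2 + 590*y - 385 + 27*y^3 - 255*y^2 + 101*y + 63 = 27*y^3 - 60*y^2 - 17*y + 70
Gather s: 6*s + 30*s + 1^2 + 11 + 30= 36*s + 42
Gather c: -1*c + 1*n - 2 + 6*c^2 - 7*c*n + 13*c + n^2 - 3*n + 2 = 6*c^2 + c*(12 - 7*n) + n^2 - 2*n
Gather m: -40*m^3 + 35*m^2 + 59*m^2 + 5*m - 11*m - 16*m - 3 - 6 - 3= -40*m^3 + 94*m^2 - 22*m - 12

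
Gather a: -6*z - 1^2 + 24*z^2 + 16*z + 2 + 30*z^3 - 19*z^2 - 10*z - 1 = 30*z^3 + 5*z^2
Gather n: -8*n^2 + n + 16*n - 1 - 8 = -8*n^2 + 17*n - 9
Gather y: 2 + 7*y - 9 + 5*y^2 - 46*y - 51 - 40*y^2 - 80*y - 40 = -35*y^2 - 119*y - 98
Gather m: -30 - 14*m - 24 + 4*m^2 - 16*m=4*m^2 - 30*m - 54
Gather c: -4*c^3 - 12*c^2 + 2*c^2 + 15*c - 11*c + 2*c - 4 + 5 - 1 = -4*c^3 - 10*c^2 + 6*c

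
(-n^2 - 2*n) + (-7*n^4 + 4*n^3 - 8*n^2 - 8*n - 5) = -7*n^4 + 4*n^3 - 9*n^2 - 10*n - 5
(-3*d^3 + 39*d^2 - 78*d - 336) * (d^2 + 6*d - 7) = -3*d^5 + 21*d^4 + 177*d^3 - 1077*d^2 - 1470*d + 2352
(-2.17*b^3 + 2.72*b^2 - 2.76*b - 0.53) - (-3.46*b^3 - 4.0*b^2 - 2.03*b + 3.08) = 1.29*b^3 + 6.72*b^2 - 0.73*b - 3.61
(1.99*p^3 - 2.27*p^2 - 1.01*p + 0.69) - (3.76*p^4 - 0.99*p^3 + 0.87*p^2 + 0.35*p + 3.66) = -3.76*p^4 + 2.98*p^3 - 3.14*p^2 - 1.36*p - 2.97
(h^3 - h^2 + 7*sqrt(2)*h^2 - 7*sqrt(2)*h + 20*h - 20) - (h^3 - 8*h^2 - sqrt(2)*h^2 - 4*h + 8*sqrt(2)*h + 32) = 7*h^2 + 8*sqrt(2)*h^2 - 15*sqrt(2)*h + 24*h - 52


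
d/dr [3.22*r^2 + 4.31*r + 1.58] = 6.44*r + 4.31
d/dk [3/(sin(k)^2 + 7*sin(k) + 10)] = -3*(2*sin(k) + 7)*cos(k)/(sin(k)^2 + 7*sin(k) + 10)^2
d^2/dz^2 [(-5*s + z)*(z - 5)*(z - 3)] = -10*s + 6*z - 16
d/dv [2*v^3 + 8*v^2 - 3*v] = 6*v^2 + 16*v - 3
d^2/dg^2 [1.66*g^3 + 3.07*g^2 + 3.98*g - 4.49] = 9.96*g + 6.14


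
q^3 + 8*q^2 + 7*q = q*(q + 1)*(q + 7)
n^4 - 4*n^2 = n^2*(n - 2)*(n + 2)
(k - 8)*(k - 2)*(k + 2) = k^3 - 8*k^2 - 4*k + 32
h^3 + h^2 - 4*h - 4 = (h - 2)*(h + 1)*(h + 2)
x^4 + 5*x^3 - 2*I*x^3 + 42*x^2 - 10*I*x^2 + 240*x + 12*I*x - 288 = (x - 1)*(x + 6)*(x - 8*I)*(x + 6*I)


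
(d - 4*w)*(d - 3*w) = d^2 - 7*d*w + 12*w^2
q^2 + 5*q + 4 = (q + 1)*(q + 4)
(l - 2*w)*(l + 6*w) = l^2 + 4*l*w - 12*w^2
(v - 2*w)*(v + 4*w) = v^2 + 2*v*w - 8*w^2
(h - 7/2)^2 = h^2 - 7*h + 49/4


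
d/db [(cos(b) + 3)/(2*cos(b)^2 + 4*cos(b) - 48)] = (cos(b)^2 + 6*cos(b) + 30)*sin(b)/(2*(cos(b)^2 + 2*cos(b) - 24)^2)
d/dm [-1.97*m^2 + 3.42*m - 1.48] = 3.42 - 3.94*m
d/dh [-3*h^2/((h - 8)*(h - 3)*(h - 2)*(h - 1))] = 6*h*(h^4 - 7*h^3 + 47*h - 48)/(h^8 - 28*h^7 + 314*h^6 - 1840*h^5 + 6209*h^4 - 12436*h^3 + 14500*h^2 - 9024*h + 2304)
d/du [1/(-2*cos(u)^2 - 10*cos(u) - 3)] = -2*(2*cos(u) + 5)*sin(u)/(10*cos(u) + cos(2*u) + 4)^2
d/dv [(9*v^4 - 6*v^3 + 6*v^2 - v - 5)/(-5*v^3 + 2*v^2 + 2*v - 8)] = (-45*v^6 + 36*v^5 + 72*v^4 - 322*v^3 + 83*v^2 - 76*v + 18)/(25*v^6 - 20*v^5 - 16*v^4 + 88*v^3 - 28*v^2 - 32*v + 64)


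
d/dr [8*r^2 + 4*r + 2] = 16*r + 4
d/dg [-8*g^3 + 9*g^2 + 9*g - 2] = -24*g^2 + 18*g + 9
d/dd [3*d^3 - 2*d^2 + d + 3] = 9*d^2 - 4*d + 1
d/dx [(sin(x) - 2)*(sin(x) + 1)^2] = -3*cos(x)^3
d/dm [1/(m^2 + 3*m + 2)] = (-2*m - 3)/(m^2 + 3*m + 2)^2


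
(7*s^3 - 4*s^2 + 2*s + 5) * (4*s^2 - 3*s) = 28*s^5 - 37*s^4 + 20*s^3 + 14*s^2 - 15*s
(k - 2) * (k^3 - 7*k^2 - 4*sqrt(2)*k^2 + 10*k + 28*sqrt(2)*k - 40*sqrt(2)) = k^4 - 9*k^3 - 4*sqrt(2)*k^3 + 24*k^2 + 36*sqrt(2)*k^2 - 96*sqrt(2)*k - 20*k + 80*sqrt(2)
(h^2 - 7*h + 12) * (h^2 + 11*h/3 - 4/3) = h^4 - 10*h^3/3 - 15*h^2 + 160*h/3 - 16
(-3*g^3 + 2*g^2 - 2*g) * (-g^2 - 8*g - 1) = 3*g^5 + 22*g^4 - 11*g^3 + 14*g^2 + 2*g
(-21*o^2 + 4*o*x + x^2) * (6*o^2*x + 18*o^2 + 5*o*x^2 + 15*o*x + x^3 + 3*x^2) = -126*o^4*x - 378*o^4 - 81*o^3*x^2 - 243*o^3*x + 5*o^2*x^3 + 15*o^2*x^2 + 9*o*x^4 + 27*o*x^3 + x^5 + 3*x^4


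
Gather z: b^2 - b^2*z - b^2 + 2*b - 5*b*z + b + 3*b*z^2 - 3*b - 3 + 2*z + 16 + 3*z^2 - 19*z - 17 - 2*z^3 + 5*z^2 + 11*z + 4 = -2*z^3 + z^2*(3*b + 8) + z*(-b^2 - 5*b - 6)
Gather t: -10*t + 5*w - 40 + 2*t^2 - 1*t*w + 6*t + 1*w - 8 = 2*t^2 + t*(-w - 4) + 6*w - 48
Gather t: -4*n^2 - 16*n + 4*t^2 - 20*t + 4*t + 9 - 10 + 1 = -4*n^2 - 16*n + 4*t^2 - 16*t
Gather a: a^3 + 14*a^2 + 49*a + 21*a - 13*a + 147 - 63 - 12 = a^3 + 14*a^2 + 57*a + 72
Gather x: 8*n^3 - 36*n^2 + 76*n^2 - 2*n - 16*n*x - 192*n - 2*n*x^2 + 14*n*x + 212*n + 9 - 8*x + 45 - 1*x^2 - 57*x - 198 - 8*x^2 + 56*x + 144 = 8*n^3 + 40*n^2 + 18*n + x^2*(-2*n - 9) + x*(-2*n - 9)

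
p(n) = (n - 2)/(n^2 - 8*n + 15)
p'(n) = (8 - 2*n)*(n - 2)/(n^2 - 8*n + 15)^2 + 1/(n^2 - 8*n + 15)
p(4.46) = -3.12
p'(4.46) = -4.91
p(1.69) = -0.07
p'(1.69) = 0.15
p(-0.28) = -0.13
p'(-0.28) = -0.01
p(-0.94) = -0.13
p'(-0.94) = -0.01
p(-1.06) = -0.12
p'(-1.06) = -0.01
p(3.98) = -1.98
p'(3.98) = -0.92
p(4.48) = -3.22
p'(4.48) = -5.32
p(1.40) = -0.10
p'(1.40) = 0.08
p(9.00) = 0.29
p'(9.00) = -0.08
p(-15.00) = -0.05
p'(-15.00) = 0.00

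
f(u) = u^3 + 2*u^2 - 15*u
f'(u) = 3*u^2 + 4*u - 15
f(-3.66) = 32.66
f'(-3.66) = 10.55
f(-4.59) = 14.28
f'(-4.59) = 29.84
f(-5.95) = -50.59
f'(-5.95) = 67.41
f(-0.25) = 3.86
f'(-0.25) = -15.81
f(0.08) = -1.19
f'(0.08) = -14.66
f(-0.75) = 11.95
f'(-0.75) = -16.31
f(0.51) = -7.00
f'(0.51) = -12.18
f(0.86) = -10.78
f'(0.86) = -9.34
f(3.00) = 0.00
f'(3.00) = 24.00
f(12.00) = 1836.00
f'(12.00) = 465.00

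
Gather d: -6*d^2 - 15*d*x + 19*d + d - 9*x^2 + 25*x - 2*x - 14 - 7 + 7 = -6*d^2 + d*(20 - 15*x) - 9*x^2 + 23*x - 14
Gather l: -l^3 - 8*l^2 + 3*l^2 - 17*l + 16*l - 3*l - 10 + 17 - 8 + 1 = -l^3 - 5*l^2 - 4*l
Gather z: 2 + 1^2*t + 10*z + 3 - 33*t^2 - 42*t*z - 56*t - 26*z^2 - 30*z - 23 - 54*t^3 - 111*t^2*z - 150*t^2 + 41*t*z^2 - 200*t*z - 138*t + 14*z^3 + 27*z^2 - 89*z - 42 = -54*t^3 - 183*t^2 - 193*t + 14*z^3 + z^2*(41*t + 1) + z*(-111*t^2 - 242*t - 109) - 60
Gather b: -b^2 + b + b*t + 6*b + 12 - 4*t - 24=-b^2 + b*(t + 7) - 4*t - 12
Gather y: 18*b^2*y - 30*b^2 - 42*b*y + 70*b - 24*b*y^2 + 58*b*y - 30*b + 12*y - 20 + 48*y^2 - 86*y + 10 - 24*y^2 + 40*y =-30*b^2 + 40*b + y^2*(24 - 24*b) + y*(18*b^2 + 16*b - 34) - 10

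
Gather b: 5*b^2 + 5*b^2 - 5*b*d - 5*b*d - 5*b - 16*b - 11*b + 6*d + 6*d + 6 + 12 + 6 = 10*b^2 + b*(-10*d - 32) + 12*d + 24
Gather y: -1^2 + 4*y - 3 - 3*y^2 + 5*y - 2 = -3*y^2 + 9*y - 6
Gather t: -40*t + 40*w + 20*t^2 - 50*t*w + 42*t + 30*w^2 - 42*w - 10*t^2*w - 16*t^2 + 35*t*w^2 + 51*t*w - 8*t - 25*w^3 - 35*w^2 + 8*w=t^2*(4 - 10*w) + t*(35*w^2 + w - 6) - 25*w^3 - 5*w^2 + 6*w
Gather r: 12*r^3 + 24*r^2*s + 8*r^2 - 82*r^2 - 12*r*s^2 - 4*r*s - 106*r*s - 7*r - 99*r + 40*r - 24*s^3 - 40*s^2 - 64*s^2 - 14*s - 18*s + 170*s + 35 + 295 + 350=12*r^3 + r^2*(24*s - 74) + r*(-12*s^2 - 110*s - 66) - 24*s^3 - 104*s^2 + 138*s + 680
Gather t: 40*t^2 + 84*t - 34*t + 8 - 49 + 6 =40*t^2 + 50*t - 35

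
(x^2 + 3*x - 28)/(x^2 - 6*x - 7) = (-x^2 - 3*x + 28)/(-x^2 + 6*x + 7)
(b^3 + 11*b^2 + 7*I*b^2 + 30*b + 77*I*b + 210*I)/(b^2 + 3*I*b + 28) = (b^2 + 11*b + 30)/(b - 4*I)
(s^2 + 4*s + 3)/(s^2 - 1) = (s + 3)/(s - 1)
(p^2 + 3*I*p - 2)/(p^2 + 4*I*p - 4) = (p + I)/(p + 2*I)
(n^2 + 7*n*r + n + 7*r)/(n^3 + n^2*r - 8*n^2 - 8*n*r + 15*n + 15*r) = (n^2 + 7*n*r + n + 7*r)/(n^3 + n^2*r - 8*n^2 - 8*n*r + 15*n + 15*r)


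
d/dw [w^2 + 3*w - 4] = 2*w + 3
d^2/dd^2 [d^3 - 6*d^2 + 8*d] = 6*d - 12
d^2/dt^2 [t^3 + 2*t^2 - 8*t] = 6*t + 4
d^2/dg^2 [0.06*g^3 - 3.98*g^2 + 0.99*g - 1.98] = 0.36*g - 7.96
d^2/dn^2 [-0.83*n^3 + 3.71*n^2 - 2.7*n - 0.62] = 7.42 - 4.98*n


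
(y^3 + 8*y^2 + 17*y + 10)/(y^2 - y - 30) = (y^2 + 3*y + 2)/(y - 6)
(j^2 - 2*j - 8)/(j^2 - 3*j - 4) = (j + 2)/(j + 1)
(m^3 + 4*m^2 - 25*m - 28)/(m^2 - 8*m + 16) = (m^2 + 8*m + 7)/(m - 4)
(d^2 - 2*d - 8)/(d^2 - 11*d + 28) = (d + 2)/(d - 7)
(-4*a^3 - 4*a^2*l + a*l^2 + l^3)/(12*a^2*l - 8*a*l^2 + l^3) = (-2*a^2 - 3*a*l - l^2)/(l*(6*a - l))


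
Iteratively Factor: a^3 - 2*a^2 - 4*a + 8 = (a + 2)*(a^2 - 4*a + 4) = (a - 2)*(a + 2)*(a - 2)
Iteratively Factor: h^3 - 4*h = (h)*(h^2 - 4) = h*(h + 2)*(h - 2)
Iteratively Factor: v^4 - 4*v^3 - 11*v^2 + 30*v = (v - 2)*(v^3 - 2*v^2 - 15*v) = (v - 2)*(v + 3)*(v^2 - 5*v) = (v - 5)*(v - 2)*(v + 3)*(v)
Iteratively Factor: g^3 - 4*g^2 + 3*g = (g - 3)*(g^2 - g) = (g - 3)*(g - 1)*(g)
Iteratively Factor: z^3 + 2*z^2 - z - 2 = (z - 1)*(z^2 + 3*z + 2) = (z - 1)*(z + 1)*(z + 2)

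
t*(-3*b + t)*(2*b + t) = -6*b^2*t - b*t^2 + t^3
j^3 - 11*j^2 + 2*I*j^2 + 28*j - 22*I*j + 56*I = (j - 7)*(j - 4)*(j + 2*I)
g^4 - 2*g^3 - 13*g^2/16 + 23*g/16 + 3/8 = (g - 2)*(g - 1)*(g + 1/4)*(g + 3/4)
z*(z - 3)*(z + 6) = z^3 + 3*z^2 - 18*z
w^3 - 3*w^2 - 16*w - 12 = (w - 6)*(w + 1)*(w + 2)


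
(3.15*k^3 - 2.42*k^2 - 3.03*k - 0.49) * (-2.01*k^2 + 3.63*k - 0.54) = -6.3315*k^5 + 16.2987*k^4 - 4.3953*k^3 - 8.7072*k^2 - 0.1425*k + 0.2646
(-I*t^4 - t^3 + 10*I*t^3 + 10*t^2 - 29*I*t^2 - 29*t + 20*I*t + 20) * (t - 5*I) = -I*t^5 - 6*t^4 + 10*I*t^4 + 60*t^3 - 24*I*t^3 - 174*t^2 - 30*I*t^2 + 120*t + 145*I*t - 100*I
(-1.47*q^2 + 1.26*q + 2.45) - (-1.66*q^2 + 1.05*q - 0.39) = 0.19*q^2 + 0.21*q + 2.84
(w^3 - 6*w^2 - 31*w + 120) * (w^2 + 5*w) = w^5 - w^4 - 61*w^3 - 35*w^2 + 600*w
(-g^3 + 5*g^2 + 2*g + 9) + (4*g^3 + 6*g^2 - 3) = 3*g^3 + 11*g^2 + 2*g + 6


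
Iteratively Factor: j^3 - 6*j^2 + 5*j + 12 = (j + 1)*(j^2 - 7*j + 12) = (j - 4)*(j + 1)*(j - 3)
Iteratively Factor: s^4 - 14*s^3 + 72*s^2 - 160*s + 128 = (s - 4)*(s^3 - 10*s^2 + 32*s - 32) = (s - 4)^2*(s^2 - 6*s + 8) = (s - 4)^2*(s - 2)*(s - 4)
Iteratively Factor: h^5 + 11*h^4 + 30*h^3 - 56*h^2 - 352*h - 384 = (h + 4)*(h^4 + 7*h^3 + 2*h^2 - 64*h - 96) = (h + 2)*(h + 4)*(h^3 + 5*h^2 - 8*h - 48) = (h + 2)*(h + 4)^2*(h^2 + h - 12) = (h - 3)*(h + 2)*(h + 4)^2*(h + 4)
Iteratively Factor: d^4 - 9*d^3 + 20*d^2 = (d)*(d^3 - 9*d^2 + 20*d) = d^2*(d^2 - 9*d + 20) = d^2*(d - 5)*(d - 4)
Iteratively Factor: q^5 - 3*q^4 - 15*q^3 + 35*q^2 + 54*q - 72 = (q - 1)*(q^4 - 2*q^3 - 17*q^2 + 18*q + 72) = (q - 3)*(q - 1)*(q^3 + q^2 - 14*q - 24) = (q - 3)*(q - 1)*(q + 3)*(q^2 - 2*q - 8) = (q - 3)*(q - 1)*(q + 2)*(q + 3)*(q - 4)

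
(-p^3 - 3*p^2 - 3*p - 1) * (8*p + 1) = -8*p^4 - 25*p^3 - 27*p^2 - 11*p - 1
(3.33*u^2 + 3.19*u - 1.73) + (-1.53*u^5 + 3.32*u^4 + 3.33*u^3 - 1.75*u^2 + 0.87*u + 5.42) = -1.53*u^5 + 3.32*u^4 + 3.33*u^3 + 1.58*u^2 + 4.06*u + 3.69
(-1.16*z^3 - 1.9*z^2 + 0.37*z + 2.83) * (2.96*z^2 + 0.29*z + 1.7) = -3.4336*z^5 - 5.9604*z^4 - 1.4278*z^3 + 5.2541*z^2 + 1.4497*z + 4.811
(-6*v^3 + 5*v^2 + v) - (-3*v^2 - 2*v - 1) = -6*v^3 + 8*v^2 + 3*v + 1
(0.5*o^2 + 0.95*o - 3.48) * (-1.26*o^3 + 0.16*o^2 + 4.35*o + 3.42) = -0.63*o^5 - 1.117*o^4 + 6.7118*o^3 + 5.2857*o^2 - 11.889*o - 11.9016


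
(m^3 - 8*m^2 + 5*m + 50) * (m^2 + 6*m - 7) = m^5 - 2*m^4 - 50*m^3 + 136*m^2 + 265*m - 350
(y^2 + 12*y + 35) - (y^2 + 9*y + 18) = 3*y + 17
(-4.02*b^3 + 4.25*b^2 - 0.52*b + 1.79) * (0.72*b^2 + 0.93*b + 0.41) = -2.8944*b^5 - 0.6786*b^4 + 1.9299*b^3 + 2.5477*b^2 + 1.4515*b + 0.7339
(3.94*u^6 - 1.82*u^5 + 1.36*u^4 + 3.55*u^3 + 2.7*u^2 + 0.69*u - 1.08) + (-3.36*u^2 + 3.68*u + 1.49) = 3.94*u^6 - 1.82*u^5 + 1.36*u^4 + 3.55*u^3 - 0.66*u^2 + 4.37*u + 0.41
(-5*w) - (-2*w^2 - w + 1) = 2*w^2 - 4*w - 1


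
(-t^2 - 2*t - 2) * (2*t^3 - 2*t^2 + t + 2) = -2*t^5 - 2*t^4 - t^3 - 6*t - 4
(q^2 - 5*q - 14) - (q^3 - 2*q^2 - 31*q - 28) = -q^3 + 3*q^2 + 26*q + 14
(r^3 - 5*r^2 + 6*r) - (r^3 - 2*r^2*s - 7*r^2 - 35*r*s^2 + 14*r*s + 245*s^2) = 2*r^2*s + 2*r^2 + 35*r*s^2 - 14*r*s + 6*r - 245*s^2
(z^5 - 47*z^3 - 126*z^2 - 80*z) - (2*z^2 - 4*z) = z^5 - 47*z^3 - 128*z^2 - 76*z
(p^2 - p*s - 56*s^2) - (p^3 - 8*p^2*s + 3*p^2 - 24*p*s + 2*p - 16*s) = -p^3 + 8*p^2*s - 2*p^2 + 23*p*s - 2*p - 56*s^2 + 16*s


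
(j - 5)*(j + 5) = j^2 - 25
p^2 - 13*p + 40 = (p - 8)*(p - 5)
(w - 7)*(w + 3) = w^2 - 4*w - 21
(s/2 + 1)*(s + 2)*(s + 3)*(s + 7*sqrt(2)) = s^4/2 + 7*s^3/2 + 7*sqrt(2)*s^3/2 + 8*s^2 + 49*sqrt(2)*s^2/2 + 6*s + 56*sqrt(2)*s + 42*sqrt(2)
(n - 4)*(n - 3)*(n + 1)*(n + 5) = n^4 - n^3 - 25*n^2 + 37*n + 60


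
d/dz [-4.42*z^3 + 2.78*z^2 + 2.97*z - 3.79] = -13.26*z^2 + 5.56*z + 2.97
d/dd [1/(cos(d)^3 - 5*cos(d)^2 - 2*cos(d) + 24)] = (3*cos(d)^2 - 10*cos(d) - 2)*sin(d)/(cos(d)^3 - 5*cos(d)^2 - 2*cos(d) + 24)^2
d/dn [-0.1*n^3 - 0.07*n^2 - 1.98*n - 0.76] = -0.3*n^2 - 0.14*n - 1.98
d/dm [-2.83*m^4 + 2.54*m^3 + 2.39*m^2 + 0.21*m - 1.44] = -11.32*m^3 + 7.62*m^2 + 4.78*m + 0.21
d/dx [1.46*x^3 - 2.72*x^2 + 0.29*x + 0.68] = 4.38*x^2 - 5.44*x + 0.29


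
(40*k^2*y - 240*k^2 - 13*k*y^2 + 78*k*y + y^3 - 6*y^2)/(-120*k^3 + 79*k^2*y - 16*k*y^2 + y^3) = (y - 6)/(-3*k + y)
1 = 1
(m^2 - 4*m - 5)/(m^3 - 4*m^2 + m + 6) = (m - 5)/(m^2 - 5*m + 6)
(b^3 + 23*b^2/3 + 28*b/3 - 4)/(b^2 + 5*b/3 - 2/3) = b + 6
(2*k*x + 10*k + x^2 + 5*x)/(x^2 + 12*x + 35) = (2*k + x)/(x + 7)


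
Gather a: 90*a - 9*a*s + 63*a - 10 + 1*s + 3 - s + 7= a*(153 - 9*s)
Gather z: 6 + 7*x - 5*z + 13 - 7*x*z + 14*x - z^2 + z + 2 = 21*x - z^2 + z*(-7*x - 4) + 21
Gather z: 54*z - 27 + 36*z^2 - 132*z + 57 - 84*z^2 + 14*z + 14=-48*z^2 - 64*z + 44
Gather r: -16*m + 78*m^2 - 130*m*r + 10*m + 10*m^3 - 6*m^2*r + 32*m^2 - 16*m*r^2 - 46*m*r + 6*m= 10*m^3 + 110*m^2 - 16*m*r^2 + r*(-6*m^2 - 176*m)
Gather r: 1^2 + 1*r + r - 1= 2*r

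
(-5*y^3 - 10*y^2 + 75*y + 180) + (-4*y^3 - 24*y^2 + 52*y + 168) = -9*y^3 - 34*y^2 + 127*y + 348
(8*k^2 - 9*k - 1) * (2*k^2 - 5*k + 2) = 16*k^4 - 58*k^3 + 59*k^2 - 13*k - 2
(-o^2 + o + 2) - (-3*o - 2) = -o^2 + 4*o + 4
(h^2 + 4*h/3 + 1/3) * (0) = 0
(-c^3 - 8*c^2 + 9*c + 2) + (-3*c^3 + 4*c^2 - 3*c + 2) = -4*c^3 - 4*c^2 + 6*c + 4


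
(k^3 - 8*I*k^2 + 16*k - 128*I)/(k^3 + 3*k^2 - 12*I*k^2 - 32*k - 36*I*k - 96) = (k + 4*I)/(k + 3)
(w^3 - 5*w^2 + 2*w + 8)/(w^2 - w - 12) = (w^2 - w - 2)/(w + 3)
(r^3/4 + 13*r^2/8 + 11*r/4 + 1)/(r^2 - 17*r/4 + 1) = (2*r^3 + 13*r^2 + 22*r + 8)/(2*(4*r^2 - 17*r + 4))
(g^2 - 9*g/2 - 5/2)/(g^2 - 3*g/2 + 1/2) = (2*g^2 - 9*g - 5)/(2*g^2 - 3*g + 1)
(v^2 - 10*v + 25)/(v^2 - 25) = (v - 5)/(v + 5)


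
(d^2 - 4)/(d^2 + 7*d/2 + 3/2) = 2*(d^2 - 4)/(2*d^2 + 7*d + 3)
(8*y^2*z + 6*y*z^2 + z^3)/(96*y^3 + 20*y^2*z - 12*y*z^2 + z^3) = z*(4*y + z)/(48*y^2 - 14*y*z + z^2)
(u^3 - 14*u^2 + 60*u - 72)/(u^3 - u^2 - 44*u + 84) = (u - 6)/(u + 7)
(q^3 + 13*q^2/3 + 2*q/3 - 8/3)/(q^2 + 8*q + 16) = (3*q^2 + q - 2)/(3*(q + 4))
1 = 1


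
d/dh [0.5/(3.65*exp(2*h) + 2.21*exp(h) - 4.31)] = (-3.65*exp(h) - 1.105)*exp(h)/(3.65*exp(2*h) + 2.21*exp(h) - 4.31)^2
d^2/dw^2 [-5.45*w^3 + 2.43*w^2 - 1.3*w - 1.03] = 4.86 - 32.7*w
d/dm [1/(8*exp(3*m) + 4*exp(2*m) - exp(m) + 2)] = (-24*exp(2*m) - 8*exp(m) + 1)*exp(m)/(8*exp(3*m) + 4*exp(2*m) - exp(m) + 2)^2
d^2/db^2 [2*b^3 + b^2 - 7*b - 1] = 12*b + 2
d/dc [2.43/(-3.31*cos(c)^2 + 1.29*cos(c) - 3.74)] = (3.1347 - 16.0866*cos(c))*sin(c)/(3.31*cos(c)^2 - 1.29*cos(c) + 3.74)^2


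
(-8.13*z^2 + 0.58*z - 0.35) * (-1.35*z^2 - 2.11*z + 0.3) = 10.9755*z^4 + 16.3713*z^3 - 3.1903*z^2 + 0.9125*z - 0.105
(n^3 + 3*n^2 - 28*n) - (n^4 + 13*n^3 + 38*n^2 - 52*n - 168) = -n^4 - 12*n^3 - 35*n^2 + 24*n + 168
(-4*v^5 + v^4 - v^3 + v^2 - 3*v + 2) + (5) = -4*v^5 + v^4 - v^3 + v^2 - 3*v + 7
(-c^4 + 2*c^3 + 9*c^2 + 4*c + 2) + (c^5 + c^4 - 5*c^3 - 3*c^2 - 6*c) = c^5 - 3*c^3 + 6*c^2 - 2*c + 2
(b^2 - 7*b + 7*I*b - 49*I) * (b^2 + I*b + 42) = b^4 - 7*b^3 + 8*I*b^3 + 35*b^2 - 56*I*b^2 - 245*b + 294*I*b - 2058*I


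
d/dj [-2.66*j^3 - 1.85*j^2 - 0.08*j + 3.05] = -7.98*j^2 - 3.7*j - 0.08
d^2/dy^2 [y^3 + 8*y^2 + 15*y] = 6*y + 16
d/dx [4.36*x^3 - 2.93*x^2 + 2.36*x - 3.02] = 13.08*x^2 - 5.86*x + 2.36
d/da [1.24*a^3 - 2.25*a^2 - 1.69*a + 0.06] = 3.72*a^2 - 4.5*a - 1.69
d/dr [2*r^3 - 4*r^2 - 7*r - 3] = 6*r^2 - 8*r - 7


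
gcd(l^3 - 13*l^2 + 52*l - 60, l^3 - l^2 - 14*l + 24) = l - 2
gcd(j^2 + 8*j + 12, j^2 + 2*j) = j + 2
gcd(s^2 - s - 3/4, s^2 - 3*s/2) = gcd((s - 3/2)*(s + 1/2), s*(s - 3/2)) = s - 3/2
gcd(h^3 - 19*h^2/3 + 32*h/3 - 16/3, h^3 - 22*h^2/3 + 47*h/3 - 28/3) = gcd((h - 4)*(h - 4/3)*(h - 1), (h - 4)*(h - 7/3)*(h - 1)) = h^2 - 5*h + 4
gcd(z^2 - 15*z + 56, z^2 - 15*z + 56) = z^2 - 15*z + 56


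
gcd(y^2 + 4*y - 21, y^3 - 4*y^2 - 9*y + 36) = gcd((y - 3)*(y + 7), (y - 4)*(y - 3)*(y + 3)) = y - 3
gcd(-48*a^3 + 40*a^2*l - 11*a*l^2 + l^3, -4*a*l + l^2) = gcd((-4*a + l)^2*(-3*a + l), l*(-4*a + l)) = 4*a - l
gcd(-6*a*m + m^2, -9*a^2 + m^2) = 1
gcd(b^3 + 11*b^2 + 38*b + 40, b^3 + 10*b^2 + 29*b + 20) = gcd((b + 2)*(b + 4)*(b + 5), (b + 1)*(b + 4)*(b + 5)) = b^2 + 9*b + 20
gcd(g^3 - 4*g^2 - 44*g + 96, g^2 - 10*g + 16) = g^2 - 10*g + 16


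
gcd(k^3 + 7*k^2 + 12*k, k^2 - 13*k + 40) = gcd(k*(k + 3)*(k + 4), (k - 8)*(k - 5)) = 1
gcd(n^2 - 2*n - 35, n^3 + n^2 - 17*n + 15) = n + 5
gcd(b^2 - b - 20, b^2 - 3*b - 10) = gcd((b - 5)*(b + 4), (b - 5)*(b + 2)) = b - 5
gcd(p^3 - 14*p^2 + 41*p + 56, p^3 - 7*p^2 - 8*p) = p^2 - 7*p - 8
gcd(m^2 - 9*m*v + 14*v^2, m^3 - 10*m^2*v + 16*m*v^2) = -m + 2*v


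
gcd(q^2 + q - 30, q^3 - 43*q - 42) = q + 6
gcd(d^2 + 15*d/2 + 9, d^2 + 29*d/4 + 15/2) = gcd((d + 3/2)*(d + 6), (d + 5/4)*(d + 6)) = d + 6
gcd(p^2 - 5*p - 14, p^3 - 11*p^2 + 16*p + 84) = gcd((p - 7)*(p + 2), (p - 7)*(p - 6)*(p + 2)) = p^2 - 5*p - 14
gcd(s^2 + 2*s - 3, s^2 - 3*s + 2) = s - 1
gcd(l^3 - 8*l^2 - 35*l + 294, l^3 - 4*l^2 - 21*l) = l - 7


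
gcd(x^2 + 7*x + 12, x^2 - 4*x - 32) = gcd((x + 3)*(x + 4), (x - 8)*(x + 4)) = x + 4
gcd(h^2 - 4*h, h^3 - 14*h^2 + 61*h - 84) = h - 4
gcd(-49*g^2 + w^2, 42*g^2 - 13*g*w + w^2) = -7*g + w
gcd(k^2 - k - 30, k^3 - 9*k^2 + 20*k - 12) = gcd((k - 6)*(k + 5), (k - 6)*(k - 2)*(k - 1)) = k - 6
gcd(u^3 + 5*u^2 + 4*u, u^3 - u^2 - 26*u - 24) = u^2 + 5*u + 4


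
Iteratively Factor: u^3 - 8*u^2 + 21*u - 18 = (u - 2)*(u^2 - 6*u + 9) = (u - 3)*(u - 2)*(u - 3)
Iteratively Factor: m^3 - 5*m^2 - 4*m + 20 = (m - 2)*(m^2 - 3*m - 10) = (m - 2)*(m + 2)*(m - 5)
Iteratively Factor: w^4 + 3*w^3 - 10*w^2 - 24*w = (w + 2)*(w^3 + w^2 - 12*w) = (w - 3)*(w + 2)*(w^2 + 4*w) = w*(w - 3)*(w + 2)*(w + 4)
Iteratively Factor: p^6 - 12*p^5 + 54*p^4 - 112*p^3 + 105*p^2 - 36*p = (p - 3)*(p^5 - 9*p^4 + 27*p^3 - 31*p^2 + 12*p) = p*(p - 3)*(p^4 - 9*p^3 + 27*p^2 - 31*p + 12) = p*(p - 3)*(p - 1)*(p^3 - 8*p^2 + 19*p - 12) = p*(p - 3)^2*(p - 1)*(p^2 - 5*p + 4) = p*(p - 4)*(p - 3)^2*(p - 1)*(p - 1)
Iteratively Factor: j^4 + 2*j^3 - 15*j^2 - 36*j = (j - 4)*(j^3 + 6*j^2 + 9*j) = (j - 4)*(j + 3)*(j^2 + 3*j) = (j - 4)*(j + 3)^2*(j)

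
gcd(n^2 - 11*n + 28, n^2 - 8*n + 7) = n - 7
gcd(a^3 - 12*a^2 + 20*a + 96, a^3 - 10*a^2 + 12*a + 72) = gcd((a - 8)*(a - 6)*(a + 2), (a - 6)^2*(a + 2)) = a^2 - 4*a - 12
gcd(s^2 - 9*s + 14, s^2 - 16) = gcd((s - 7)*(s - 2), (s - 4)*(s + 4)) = 1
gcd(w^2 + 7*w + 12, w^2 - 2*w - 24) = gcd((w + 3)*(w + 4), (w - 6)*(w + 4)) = w + 4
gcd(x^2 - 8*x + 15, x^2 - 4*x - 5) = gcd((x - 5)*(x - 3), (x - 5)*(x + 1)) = x - 5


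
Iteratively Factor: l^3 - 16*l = (l + 4)*(l^2 - 4*l) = (l - 4)*(l + 4)*(l)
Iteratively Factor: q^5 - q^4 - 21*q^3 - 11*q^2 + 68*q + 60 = (q - 5)*(q^4 + 4*q^3 - q^2 - 16*q - 12) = (q - 5)*(q + 1)*(q^3 + 3*q^2 - 4*q - 12) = (q - 5)*(q + 1)*(q + 2)*(q^2 + q - 6) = (q - 5)*(q - 2)*(q + 1)*(q + 2)*(q + 3)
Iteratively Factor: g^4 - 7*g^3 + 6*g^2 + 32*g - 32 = (g - 4)*(g^3 - 3*g^2 - 6*g + 8) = (g - 4)^2*(g^2 + g - 2) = (g - 4)^2*(g - 1)*(g + 2)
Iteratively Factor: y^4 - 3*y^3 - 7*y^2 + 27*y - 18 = (y + 3)*(y^3 - 6*y^2 + 11*y - 6) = (y - 3)*(y + 3)*(y^2 - 3*y + 2) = (y - 3)*(y - 2)*(y + 3)*(y - 1)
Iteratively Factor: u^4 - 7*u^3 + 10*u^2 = (u - 2)*(u^3 - 5*u^2) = u*(u - 2)*(u^2 - 5*u) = u*(u - 5)*(u - 2)*(u)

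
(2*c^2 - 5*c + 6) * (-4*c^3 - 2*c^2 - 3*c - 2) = -8*c^5 + 16*c^4 - 20*c^3 - c^2 - 8*c - 12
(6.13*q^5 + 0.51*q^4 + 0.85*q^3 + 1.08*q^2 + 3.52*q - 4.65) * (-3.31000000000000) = -20.2903*q^5 - 1.6881*q^4 - 2.8135*q^3 - 3.5748*q^2 - 11.6512*q + 15.3915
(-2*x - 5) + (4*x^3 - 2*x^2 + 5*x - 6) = 4*x^3 - 2*x^2 + 3*x - 11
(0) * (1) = 0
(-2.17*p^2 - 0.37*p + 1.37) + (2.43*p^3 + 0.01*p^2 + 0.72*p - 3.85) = 2.43*p^3 - 2.16*p^2 + 0.35*p - 2.48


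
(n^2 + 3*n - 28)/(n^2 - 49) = (n - 4)/(n - 7)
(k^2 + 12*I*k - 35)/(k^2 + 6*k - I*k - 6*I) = (k^2 + 12*I*k - 35)/(k^2 + k*(6 - I) - 6*I)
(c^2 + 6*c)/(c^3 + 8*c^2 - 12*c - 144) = c/(c^2 + 2*c - 24)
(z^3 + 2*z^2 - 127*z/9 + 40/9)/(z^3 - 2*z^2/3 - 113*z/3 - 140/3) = (9*z^2 - 27*z + 8)/(3*(3*z^2 - 17*z - 28))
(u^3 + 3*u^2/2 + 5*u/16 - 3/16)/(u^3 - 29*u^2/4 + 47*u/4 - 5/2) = (4*u^2 + 7*u + 3)/(4*(u^2 - 7*u + 10))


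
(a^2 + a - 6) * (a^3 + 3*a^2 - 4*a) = a^5 + 4*a^4 - 7*a^3 - 22*a^2 + 24*a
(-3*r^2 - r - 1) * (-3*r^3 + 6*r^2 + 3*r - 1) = 9*r^5 - 15*r^4 - 12*r^3 - 6*r^2 - 2*r + 1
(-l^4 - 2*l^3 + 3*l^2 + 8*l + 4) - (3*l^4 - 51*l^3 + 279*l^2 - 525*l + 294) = -4*l^4 + 49*l^3 - 276*l^2 + 533*l - 290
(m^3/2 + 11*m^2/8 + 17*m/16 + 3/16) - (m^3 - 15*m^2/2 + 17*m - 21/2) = -m^3/2 + 71*m^2/8 - 255*m/16 + 171/16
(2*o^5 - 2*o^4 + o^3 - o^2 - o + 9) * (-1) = -2*o^5 + 2*o^4 - o^3 + o^2 + o - 9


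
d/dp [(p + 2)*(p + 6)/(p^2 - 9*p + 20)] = (-17*p^2 + 16*p + 268)/(p^4 - 18*p^3 + 121*p^2 - 360*p + 400)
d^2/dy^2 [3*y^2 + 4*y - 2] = 6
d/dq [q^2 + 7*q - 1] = 2*q + 7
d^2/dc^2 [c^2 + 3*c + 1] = 2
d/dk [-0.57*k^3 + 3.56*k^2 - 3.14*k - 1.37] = -1.71*k^2 + 7.12*k - 3.14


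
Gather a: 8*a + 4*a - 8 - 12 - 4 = 12*a - 24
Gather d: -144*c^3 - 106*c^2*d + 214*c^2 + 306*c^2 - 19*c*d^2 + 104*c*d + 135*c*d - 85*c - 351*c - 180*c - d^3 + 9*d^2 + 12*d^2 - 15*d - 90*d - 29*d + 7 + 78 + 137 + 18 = -144*c^3 + 520*c^2 - 616*c - d^3 + d^2*(21 - 19*c) + d*(-106*c^2 + 239*c - 134) + 240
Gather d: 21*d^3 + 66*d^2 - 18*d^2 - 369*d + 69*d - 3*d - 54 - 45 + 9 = 21*d^3 + 48*d^2 - 303*d - 90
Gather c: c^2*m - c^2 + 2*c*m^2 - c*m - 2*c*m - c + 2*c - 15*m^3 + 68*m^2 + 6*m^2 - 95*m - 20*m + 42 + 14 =c^2*(m - 1) + c*(2*m^2 - 3*m + 1) - 15*m^3 + 74*m^2 - 115*m + 56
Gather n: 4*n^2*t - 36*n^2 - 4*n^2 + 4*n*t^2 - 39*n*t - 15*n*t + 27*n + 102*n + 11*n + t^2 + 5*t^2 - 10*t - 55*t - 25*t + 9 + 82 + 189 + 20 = n^2*(4*t - 40) + n*(4*t^2 - 54*t + 140) + 6*t^2 - 90*t + 300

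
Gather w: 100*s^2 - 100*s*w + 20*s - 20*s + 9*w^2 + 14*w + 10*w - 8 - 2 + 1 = 100*s^2 + 9*w^2 + w*(24 - 100*s) - 9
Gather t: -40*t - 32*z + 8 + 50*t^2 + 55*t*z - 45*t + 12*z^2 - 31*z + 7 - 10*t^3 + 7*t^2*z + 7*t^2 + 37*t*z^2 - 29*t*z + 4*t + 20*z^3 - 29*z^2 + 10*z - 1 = -10*t^3 + t^2*(7*z + 57) + t*(37*z^2 + 26*z - 81) + 20*z^3 - 17*z^2 - 53*z + 14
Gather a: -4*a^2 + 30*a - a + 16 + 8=-4*a^2 + 29*a + 24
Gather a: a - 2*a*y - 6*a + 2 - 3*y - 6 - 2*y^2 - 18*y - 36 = a*(-2*y - 5) - 2*y^2 - 21*y - 40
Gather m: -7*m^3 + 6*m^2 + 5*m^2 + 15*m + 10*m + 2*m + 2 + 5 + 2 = -7*m^3 + 11*m^2 + 27*m + 9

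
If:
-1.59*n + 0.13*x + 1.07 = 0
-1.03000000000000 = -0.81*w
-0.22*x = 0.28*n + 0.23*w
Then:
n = 0.51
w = 1.27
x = -1.98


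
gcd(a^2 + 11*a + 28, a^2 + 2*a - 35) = a + 7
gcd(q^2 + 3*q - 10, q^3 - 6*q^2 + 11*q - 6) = q - 2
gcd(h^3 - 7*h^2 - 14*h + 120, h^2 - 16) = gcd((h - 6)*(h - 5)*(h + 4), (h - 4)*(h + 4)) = h + 4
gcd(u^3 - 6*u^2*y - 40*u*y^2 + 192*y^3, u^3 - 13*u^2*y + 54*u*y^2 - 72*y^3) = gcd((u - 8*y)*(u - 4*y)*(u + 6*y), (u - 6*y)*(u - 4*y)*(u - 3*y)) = -u + 4*y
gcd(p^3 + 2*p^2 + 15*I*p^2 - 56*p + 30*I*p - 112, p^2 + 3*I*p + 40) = p + 8*I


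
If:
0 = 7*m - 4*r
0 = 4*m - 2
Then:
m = 1/2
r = 7/8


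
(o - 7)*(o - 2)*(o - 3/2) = o^3 - 21*o^2/2 + 55*o/2 - 21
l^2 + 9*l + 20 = (l + 4)*(l + 5)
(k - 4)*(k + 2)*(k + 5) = k^3 + 3*k^2 - 18*k - 40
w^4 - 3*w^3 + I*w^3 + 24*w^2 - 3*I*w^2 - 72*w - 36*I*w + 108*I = (w - 3)*(w - 3*I)*(w - 2*I)*(w + 6*I)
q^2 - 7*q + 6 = (q - 6)*(q - 1)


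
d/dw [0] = 0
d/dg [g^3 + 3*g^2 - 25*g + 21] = 3*g^2 + 6*g - 25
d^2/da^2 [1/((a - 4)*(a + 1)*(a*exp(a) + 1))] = (2*(a - 4)^2*(a + 1)^4*exp(2*a) - (a - 4)^2*(a + 1)^2*(a + 2)*(a*exp(a) + 1)*exp(a) + 2*(a - 4)^2*(a + 1)^2*(a*exp(a) + 1)*exp(a) + 2*(a - 4)^2*(a*exp(a) + 1)^2 + 2*(a - 4)*(a + 1)^3*(a*exp(a) + 1)*exp(a) + 2*(a - 4)*(a + 1)*(a*exp(a) + 1)^2 + 2*(a + 1)^2*(a*exp(a) + 1)^2)/((a - 4)^3*(a + 1)^3*(a*exp(a) + 1)^3)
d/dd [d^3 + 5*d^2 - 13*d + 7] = 3*d^2 + 10*d - 13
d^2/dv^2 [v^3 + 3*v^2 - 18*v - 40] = 6*v + 6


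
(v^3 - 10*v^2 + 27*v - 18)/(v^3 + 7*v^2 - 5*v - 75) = (v^2 - 7*v + 6)/(v^2 + 10*v + 25)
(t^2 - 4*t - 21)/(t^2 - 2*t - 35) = (t + 3)/(t + 5)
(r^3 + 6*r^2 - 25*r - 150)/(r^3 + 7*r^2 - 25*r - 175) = (r + 6)/(r + 7)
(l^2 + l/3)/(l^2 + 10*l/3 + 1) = l/(l + 3)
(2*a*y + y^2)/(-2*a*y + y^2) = (2*a + y)/(-2*a + y)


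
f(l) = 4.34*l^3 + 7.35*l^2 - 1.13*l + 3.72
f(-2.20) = -4.43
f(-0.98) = 7.80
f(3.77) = 336.47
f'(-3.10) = 78.42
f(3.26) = 228.51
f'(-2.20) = 29.55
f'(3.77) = 239.34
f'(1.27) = 38.54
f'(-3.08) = 77.11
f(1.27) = 23.03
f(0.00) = 3.72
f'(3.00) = 160.15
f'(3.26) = 185.16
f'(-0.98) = -3.03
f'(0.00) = -1.13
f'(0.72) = 16.20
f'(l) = 13.02*l^2 + 14.7*l - 1.13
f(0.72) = 8.34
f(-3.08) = -49.88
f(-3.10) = -51.44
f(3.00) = 183.66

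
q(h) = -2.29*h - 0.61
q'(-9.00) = -2.29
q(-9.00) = 20.00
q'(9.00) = -2.29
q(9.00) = -21.22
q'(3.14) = -2.29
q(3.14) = -7.80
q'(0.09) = -2.29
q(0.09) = -0.82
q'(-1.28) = -2.29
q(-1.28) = 2.32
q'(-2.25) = -2.29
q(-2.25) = 4.54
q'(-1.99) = -2.29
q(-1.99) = 3.95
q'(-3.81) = -2.29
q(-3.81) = 8.11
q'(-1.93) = -2.29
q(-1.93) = 3.81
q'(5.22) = -2.29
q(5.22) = -12.56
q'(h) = -2.29000000000000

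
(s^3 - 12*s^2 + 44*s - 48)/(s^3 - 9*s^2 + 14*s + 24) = (s - 2)/(s + 1)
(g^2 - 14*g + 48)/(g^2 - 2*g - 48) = (g - 6)/(g + 6)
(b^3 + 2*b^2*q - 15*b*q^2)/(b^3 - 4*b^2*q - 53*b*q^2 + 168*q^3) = b*(-b - 5*q)/(-b^2 + b*q + 56*q^2)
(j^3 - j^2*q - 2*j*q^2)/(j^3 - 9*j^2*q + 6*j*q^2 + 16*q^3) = j/(j - 8*q)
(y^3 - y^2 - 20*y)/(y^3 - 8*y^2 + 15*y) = (y + 4)/(y - 3)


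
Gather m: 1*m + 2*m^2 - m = 2*m^2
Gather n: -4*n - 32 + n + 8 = -3*n - 24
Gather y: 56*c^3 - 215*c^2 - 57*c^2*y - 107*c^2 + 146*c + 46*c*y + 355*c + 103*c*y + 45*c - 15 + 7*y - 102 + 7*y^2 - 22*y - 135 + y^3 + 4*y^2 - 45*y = 56*c^3 - 322*c^2 + 546*c + y^3 + 11*y^2 + y*(-57*c^2 + 149*c - 60) - 252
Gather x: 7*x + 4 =7*x + 4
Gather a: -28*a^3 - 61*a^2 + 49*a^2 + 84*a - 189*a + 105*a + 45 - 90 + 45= -28*a^3 - 12*a^2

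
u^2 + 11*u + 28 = (u + 4)*(u + 7)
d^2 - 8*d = d*(d - 8)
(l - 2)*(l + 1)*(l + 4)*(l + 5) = l^4 + 8*l^3 + 9*l^2 - 38*l - 40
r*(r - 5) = r^2 - 5*r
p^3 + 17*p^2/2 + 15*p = p*(p + 5/2)*(p + 6)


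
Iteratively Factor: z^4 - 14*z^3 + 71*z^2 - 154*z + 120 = (z - 3)*(z^3 - 11*z^2 + 38*z - 40) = (z - 4)*(z - 3)*(z^2 - 7*z + 10) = (z - 5)*(z - 4)*(z - 3)*(z - 2)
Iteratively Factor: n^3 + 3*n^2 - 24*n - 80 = (n - 5)*(n^2 + 8*n + 16) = (n - 5)*(n + 4)*(n + 4)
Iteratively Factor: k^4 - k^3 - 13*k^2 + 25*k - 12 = (k + 4)*(k^3 - 5*k^2 + 7*k - 3) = (k - 1)*(k + 4)*(k^2 - 4*k + 3) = (k - 3)*(k - 1)*(k + 4)*(k - 1)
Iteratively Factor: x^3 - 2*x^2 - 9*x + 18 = (x - 3)*(x^2 + x - 6) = (x - 3)*(x - 2)*(x + 3)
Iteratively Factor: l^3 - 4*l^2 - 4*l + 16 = (l + 2)*(l^2 - 6*l + 8) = (l - 2)*(l + 2)*(l - 4)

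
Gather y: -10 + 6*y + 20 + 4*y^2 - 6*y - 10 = 4*y^2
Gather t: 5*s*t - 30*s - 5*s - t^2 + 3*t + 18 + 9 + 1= -35*s - t^2 + t*(5*s + 3) + 28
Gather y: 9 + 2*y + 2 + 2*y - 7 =4*y + 4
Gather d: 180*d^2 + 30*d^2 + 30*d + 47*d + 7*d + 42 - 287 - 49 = 210*d^2 + 84*d - 294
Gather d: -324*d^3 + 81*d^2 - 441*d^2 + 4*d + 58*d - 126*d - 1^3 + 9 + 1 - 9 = -324*d^3 - 360*d^2 - 64*d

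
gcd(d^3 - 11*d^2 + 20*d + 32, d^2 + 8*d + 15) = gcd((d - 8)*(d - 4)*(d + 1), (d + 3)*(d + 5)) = 1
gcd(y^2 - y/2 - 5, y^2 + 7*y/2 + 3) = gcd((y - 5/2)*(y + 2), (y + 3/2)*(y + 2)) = y + 2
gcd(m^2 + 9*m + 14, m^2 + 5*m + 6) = m + 2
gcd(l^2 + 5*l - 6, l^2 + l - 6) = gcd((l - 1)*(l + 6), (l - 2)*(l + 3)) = 1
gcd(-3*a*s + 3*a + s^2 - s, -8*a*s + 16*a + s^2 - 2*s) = 1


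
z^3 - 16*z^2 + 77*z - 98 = (z - 7)^2*(z - 2)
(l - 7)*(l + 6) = l^2 - l - 42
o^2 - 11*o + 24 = (o - 8)*(o - 3)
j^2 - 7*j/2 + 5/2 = (j - 5/2)*(j - 1)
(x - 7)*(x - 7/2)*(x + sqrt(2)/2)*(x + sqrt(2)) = x^4 - 21*x^3/2 + 3*sqrt(2)*x^3/2 - 63*sqrt(2)*x^2/4 + 51*x^2/2 - 21*x/2 + 147*sqrt(2)*x/4 + 49/2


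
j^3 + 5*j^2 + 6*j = j*(j + 2)*(j + 3)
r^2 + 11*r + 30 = (r + 5)*(r + 6)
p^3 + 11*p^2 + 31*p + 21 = (p + 1)*(p + 3)*(p + 7)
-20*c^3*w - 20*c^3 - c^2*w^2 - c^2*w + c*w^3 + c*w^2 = (-5*c + w)*(4*c + w)*(c*w + c)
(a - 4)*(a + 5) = a^2 + a - 20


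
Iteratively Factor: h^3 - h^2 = (h)*(h^2 - h) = h*(h - 1)*(h)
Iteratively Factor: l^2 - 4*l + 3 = (l - 1)*(l - 3)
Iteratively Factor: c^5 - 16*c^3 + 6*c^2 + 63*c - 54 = (c + 3)*(c^4 - 3*c^3 - 7*c^2 + 27*c - 18) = (c - 3)*(c + 3)*(c^3 - 7*c + 6) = (c - 3)*(c + 3)^2*(c^2 - 3*c + 2) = (c - 3)*(c - 1)*(c + 3)^2*(c - 2)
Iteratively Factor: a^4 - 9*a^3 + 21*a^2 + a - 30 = (a - 2)*(a^3 - 7*a^2 + 7*a + 15) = (a - 5)*(a - 2)*(a^2 - 2*a - 3) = (a - 5)*(a - 3)*(a - 2)*(a + 1)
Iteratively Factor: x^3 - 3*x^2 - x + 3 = (x + 1)*(x^2 - 4*x + 3) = (x - 3)*(x + 1)*(x - 1)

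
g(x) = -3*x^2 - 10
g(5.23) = -92.06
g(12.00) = -442.00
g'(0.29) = -1.74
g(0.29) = -10.25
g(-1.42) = -16.05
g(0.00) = -10.00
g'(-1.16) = 6.96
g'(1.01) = -6.06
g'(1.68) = -10.08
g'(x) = -6*x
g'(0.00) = 0.00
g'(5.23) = -31.38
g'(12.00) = -72.00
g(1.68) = -18.47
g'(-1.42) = 8.52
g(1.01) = -13.06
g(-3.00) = -37.00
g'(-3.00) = 18.00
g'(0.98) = -5.88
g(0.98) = -12.88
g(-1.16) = -14.04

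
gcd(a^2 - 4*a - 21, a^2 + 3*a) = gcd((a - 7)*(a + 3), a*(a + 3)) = a + 3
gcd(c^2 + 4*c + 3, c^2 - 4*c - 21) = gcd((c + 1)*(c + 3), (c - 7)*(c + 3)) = c + 3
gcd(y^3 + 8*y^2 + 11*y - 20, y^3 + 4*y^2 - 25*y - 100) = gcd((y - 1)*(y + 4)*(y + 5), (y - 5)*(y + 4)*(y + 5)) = y^2 + 9*y + 20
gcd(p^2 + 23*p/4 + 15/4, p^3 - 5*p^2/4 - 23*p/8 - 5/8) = 1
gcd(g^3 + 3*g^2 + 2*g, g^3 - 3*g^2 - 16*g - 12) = g^2 + 3*g + 2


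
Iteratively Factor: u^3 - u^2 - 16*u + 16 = (u - 4)*(u^2 + 3*u - 4) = (u - 4)*(u + 4)*(u - 1)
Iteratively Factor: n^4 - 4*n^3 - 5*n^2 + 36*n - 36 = (n + 3)*(n^3 - 7*n^2 + 16*n - 12) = (n - 2)*(n + 3)*(n^2 - 5*n + 6) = (n - 2)^2*(n + 3)*(n - 3)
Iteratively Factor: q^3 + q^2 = (q + 1)*(q^2) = q*(q + 1)*(q)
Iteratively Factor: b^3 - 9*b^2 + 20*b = (b - 5)*(b^2 - 4*b) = (b - 5)*(b - 4)*(b)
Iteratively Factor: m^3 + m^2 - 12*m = (m - 3)*(m^2 + 4*m) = (m - 3)*(m + 4)*(m)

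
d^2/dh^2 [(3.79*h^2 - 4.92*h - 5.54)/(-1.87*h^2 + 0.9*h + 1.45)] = (21.652356*h^3 + 54.577446*h^2 + 24.10056*h + 10.24007)/(6.539203*h^6 - 9.44163*h^5 - 10.667415*h^4 + 13.9131*h^3 + 8.271525*h^2 - 5.67675*h - 3.048625)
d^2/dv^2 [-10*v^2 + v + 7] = -20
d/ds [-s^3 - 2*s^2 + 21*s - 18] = -3*s^2 - 4*s + 21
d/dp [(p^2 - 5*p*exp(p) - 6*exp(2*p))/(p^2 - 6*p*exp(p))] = (p - 1)*exp(p)/p^2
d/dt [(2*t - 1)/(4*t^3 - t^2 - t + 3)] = (8*t^3 - 2*t^2 - 2*t + (2*t - 1)*(-12*t^2 + 2*t + 1) + 6)/(4*t^3 - t^2 - t + 3)^2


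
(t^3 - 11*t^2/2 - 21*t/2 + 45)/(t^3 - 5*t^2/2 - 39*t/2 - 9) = (2*t - 5)/(2*t + 1)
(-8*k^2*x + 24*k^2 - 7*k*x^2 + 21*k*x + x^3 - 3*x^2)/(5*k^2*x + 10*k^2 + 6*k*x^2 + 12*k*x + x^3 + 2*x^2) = (-8*k*x + 24*k + x^2 - 3*x)/(5*k*x + 10*k + x^2 + 2*x)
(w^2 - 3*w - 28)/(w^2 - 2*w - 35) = (w + 4)/(w + 5)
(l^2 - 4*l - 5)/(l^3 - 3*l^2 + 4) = (l - 5)/(l^2 - 4*l + 4)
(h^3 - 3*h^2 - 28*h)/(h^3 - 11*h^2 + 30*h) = (h^2 - 3*h - 28)/(h^2 - 11*h + 30)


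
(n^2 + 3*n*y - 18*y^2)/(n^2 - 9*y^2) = (n + 6*y)/(n + 3*y)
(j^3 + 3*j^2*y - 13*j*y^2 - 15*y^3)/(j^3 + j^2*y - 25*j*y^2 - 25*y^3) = (-j + 3*y)/(-j + 5*y)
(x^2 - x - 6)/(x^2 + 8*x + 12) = (x - 3)/(x + 6)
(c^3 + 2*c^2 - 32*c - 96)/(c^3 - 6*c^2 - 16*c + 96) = (c + 4)/(c - 4)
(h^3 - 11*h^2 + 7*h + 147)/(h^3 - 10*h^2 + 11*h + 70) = (h^2 - 4*h - 21)/(h^2 - 3*h - 10)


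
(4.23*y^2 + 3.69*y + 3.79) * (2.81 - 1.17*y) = -4.9491*y^3 + 7.569*y^2 + 5.9346*y + 10.6499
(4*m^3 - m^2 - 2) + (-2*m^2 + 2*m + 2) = 4*m^3 - 3*m^2 + 2*m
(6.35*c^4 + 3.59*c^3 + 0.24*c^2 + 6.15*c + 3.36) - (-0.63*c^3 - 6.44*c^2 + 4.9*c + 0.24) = 6.35*c^4 + 4.22*c^3 + 6.68*c^2 + 1.25*c + 3.12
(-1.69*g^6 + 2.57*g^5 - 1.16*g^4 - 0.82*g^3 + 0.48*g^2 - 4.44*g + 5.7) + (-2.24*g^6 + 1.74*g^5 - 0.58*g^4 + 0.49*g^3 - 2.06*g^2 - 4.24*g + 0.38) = -3.93*g^6 + 4.31*g^5 - 1.74*g^4 - 0.33*g^3 - 1.58*g^2 - 8.68*g + 6.08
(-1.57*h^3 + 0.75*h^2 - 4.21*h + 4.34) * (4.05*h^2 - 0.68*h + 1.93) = -6.3585*h^5 + 4.1051*h^4 - 20.5906*h^3 + 21.8873*h^2 - 11.0765*h + 8.3762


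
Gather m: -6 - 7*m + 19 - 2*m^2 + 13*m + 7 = -2*m^2 + 6*m + 20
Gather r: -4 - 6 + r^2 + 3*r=r^2 + 3*r - 10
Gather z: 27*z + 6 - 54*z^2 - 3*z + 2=-54*z^2 + 24*z + 8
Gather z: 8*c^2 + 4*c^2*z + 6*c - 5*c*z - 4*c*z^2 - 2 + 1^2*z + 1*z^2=8*c^2 + 6*c + z^2*(1 - 4*c) + z*(4*c^2 - 5*c + 1) - 2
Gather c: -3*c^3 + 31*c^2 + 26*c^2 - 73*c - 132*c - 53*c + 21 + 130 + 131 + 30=-3*c^3 + 57*c^2 - 258*c + 312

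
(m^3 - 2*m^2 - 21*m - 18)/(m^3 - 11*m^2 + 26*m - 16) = (m^3 - 2*m^2 - 21*m - 18)/(m^3 - 11*m^2 + 26*m - 16)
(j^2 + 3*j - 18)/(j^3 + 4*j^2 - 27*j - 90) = (j - 3)/(j^2 - 2*j - 15)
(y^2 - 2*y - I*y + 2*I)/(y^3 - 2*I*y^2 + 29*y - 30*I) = (y - 2)/(y^2 - I*y + 30)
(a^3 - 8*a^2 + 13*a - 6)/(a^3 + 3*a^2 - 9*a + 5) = (a - 6)/(a + 5)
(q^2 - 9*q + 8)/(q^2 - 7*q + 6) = (q - 8)/(q - 6)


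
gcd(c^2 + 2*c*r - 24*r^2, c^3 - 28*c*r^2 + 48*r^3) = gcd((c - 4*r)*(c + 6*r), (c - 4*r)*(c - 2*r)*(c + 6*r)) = -c^2 - 2*c*r + 24*r^2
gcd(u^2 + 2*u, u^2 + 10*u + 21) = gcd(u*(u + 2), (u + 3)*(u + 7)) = 1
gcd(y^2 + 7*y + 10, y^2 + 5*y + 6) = y + 2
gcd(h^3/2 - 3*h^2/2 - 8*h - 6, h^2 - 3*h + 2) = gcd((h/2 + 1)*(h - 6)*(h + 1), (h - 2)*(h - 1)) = 1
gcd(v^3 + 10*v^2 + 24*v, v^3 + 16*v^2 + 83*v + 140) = v + 4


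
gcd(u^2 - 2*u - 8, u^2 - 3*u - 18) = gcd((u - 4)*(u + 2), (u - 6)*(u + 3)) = 1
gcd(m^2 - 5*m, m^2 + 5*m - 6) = 1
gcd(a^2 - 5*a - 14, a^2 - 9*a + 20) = 1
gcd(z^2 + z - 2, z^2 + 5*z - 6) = z - 1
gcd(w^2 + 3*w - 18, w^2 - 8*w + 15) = w - 3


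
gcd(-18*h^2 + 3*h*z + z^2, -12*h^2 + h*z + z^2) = -3*h + z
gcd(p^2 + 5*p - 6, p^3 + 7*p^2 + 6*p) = p + 6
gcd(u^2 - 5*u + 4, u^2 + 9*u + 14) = 1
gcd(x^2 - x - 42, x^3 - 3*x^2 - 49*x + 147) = x - 7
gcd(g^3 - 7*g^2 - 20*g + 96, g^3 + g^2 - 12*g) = g^2 + g - 12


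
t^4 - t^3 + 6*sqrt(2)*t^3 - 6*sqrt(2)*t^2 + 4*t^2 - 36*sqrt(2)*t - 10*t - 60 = (t - 3)*(t + 2)*(t + sqrt(2))*(t + 5*sqrt(2))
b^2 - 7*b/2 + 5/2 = (b - 5/2)*(b - 1)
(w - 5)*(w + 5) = w^2 - 25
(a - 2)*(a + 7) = a^2 + 5*a - 14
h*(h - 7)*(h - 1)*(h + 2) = h^4 - 6*h^3 - 9*h^2 + 14*h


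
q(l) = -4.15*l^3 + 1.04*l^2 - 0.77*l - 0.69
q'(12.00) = -1768.61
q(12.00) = -7031.37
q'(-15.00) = -2833.22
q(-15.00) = 14251.11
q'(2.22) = -57.51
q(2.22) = -42.68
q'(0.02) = -0.73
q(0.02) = -0.71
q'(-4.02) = -210.33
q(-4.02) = 288.82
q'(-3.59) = -168.69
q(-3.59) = 207.49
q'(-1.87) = -48.20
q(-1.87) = 31.52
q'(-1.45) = -29.96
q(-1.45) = 15.26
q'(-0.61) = -6.67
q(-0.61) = 1.11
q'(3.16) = -118.52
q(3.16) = -123.69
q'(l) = -12.45*l^2 + 2.08*l - 0.77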